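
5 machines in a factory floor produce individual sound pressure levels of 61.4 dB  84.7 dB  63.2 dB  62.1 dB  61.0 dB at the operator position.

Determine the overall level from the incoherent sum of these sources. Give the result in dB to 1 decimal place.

84.8 dB

Converting to relative power and adding: 10^(61.4/10) + 10^(84.7/10) + 10^(63.2/10) + 10^(62.1/10) + 10^(61.0/10) = 3.015e+08.
Combined level = 10 log₁₀(3.015e+08) = 84.8 dB.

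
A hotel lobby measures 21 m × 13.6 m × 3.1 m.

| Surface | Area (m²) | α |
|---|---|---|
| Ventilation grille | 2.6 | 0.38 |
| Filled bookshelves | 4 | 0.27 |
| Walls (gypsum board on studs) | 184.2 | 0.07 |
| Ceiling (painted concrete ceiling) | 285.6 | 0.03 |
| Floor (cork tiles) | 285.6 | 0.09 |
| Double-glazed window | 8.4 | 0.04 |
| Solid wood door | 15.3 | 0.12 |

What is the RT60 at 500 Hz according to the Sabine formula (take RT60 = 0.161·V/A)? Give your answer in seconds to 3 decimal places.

2.773 s

Equivalent absorption area: A = 2.6×0.38 + 4×0.27 + 184.2×0.07 + 285.6×0.03 + 285.6×0.09 + 8.4×0.04 + 15.3×0.12 = 51.406 m².
V = 21·13.6·3.1 = 885.36 m³.
T = 0.161 V/A = 0.161·885.36/51.406 = 2.773 s.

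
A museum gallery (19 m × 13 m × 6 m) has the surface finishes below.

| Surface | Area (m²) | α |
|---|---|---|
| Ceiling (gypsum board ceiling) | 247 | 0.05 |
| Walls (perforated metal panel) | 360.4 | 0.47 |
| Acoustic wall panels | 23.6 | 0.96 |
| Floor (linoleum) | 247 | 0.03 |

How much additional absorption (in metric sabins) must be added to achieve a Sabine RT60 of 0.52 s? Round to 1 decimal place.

Summing Sᵢαᵢ: 12.350 + 169.388 + 22.656 + 7.410 → A₁ = 211.804 sabins.
V = 1482 m³. Required absorption A₂ = 0.161 × 1482 / 0.52 = 458.850 sabins.
ΔA = A₂ − A₁ = 458.850 − 211.804 = 247.0 sabins.

247.0 sabins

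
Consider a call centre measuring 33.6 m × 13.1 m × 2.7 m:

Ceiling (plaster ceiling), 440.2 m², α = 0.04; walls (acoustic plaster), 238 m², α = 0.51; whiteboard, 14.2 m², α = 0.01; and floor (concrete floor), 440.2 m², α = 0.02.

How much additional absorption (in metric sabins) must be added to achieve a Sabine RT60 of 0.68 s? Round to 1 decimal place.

Summing Sᵢαᵢ: 17.608 + 121.380 + 0.142 + 8.804 → A₁ = 147.934 sabins.
V = 1188.432 m³. Required absorption A₂ = 0.161 × 1188.432 / 0.68 = 281.379 sabins.
Shortfall: 281.379 − 147.934 = 133.4 sabins.

133.4 sabins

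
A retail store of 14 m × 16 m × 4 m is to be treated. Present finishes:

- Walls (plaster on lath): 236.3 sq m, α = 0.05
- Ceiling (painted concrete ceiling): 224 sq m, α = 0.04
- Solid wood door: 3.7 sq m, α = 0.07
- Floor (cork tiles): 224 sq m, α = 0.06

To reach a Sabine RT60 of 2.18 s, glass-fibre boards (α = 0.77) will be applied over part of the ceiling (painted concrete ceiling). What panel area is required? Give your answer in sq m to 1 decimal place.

Equivalent absorption area: A₁ = 236.3*0.05 + 224*0.04 + 3.7*0.07 + 224*0.06 = 34.474 sq m.
V = 896 m³. Target absorption A₂ = 0.161 × 896 / 2.18 = 66.172 sabins.
Absorption to add: 66.172 − 34.474 = 31.698 sabins.
Each sq m of panel replacing the ceiling (painted concrete ceiling) adds (0.77 − 0.04) = 0.73 sabins.
Area = ΔA/Δα = 31.698/0.73 = 43.4 sq m.

43.4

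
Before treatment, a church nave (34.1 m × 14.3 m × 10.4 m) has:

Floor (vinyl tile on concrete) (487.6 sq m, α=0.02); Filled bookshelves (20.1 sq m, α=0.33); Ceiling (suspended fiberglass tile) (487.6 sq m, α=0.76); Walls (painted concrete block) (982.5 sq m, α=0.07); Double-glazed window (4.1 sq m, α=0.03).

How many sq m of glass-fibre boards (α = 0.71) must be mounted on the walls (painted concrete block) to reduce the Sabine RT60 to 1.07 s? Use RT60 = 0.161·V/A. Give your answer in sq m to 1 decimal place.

480.0

A₁ = Σ Sᵢαᵢ = 487.6·0.02 + 20.1·0.33 + 487.6·0.76 + 982.5·0.07 + 4.1·0.03 = 455.859 sabins.
V = 5071.352 m³. Target absorption A₂ = 0.161 × 5071.352 / 1.07 = 763.073 sabins.
Absorption to add: 763.073 − 455.859 = 307.214 sabins.
Each sq m of panel replacing the walls (painted concrete block) adds (0.71 − 0.07) = 0.64 sabins.
Panel area = 307.214 / 0.64 = 480.0 sq m.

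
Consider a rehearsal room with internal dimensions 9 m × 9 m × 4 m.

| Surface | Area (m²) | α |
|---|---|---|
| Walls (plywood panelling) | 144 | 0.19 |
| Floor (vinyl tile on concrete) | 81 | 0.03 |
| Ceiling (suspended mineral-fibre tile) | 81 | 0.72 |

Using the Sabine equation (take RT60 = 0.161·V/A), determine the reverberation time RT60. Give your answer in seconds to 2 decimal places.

A = Σ Sᵢαᵢ = 144·0.19 + 81·0.03 + 81·0.72 = 88.110 sabins.
V = 9·9·4 = 324 m³.
RT60 = 0.161 · V / A = 0.161 × 324 / 88.110 = 0.59 s.

0.59 s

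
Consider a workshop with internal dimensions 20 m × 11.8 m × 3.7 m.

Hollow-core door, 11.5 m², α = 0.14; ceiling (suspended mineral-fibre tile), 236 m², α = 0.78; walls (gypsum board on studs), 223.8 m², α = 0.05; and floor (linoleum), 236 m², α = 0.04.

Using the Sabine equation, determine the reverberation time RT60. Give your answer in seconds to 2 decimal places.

Total absorption A = 11.5×0.14 + 236×0.78 + 223.8×0.05 + 236×0.04
  = 1.610 + 184.080 + 11.190 + 9.440 = 206.320 m² sabins.
Room volume: 873.2 m³.
Sabine: RT60 = 0.161 × 873.2 / 206.320 = 0.68 s.

0.68 s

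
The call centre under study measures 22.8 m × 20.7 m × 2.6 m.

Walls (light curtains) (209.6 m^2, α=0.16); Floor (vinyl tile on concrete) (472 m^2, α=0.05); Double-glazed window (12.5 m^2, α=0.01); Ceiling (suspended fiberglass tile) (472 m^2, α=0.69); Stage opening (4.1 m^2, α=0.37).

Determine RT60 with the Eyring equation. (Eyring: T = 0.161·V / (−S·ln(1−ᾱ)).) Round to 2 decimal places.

S = Σ Sᵢ = 1170.2 m^2.
Σ(Sᵢαᵢ) = 209.6·0.16 + 472·0.05 + 12.5·0.01 + 472·0.69 + 4.1·0.37 = 384.458.
Mean coefficient ᾱ = A/S = 0.3285.
−S·ln(1−ᾱ) = −1170.2 × ln(1 − 0.3285) = 466.022.
V = 22.8 × 20.7 × 2.6 = 1227.096 m³.
RT60 = 0.161 × 1227.096 / 466.022 = 0.42 s.

0.42 seconds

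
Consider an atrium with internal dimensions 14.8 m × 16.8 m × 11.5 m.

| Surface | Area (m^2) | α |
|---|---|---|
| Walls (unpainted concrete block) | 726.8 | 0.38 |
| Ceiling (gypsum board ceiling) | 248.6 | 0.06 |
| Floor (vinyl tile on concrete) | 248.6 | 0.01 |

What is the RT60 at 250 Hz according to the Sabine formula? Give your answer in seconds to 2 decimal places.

Total absorption A = 726.8·0.38 + 248.6·0.06 + 248.6·0.01
  = 276.184 + 14.916 + 2.486 = 293.586 m^2 sabins.
Room volume: 2859.36 m³.
Sabine: RT60 = 0.161 × 2859.36 / 293.586 = 1.57 s.

1.57 seconds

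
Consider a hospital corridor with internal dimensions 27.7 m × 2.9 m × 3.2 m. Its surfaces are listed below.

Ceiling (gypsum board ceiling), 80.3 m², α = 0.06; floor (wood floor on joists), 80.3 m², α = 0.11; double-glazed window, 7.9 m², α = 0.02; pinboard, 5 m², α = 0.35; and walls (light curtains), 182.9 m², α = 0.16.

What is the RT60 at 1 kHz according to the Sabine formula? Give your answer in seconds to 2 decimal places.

Total absorption A = 80.3×0.06 + 80.3×0.11 + 7.9×0.02 + 5×0.35 + 182.9×0.16
  = 4.818 + 8.833 + 0.158 + 1.750 + 29.264 = 44.823 m² sabins.
Volume V = 27.7 × 2.9 × 3.2 = 257.056 m³.
Sabine: RT60 = 0.161 × 257.056 / 44.823 = 0.92 s.

0.92 s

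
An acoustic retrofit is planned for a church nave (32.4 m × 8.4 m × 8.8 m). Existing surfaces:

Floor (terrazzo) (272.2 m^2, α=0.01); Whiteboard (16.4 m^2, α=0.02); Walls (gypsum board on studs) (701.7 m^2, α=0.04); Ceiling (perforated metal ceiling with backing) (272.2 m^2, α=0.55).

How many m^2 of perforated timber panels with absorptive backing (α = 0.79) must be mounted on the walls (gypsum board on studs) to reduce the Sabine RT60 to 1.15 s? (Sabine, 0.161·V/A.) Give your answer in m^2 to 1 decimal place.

A₁ = Σ Sᵢαᵢ = 272.2·0.01 + 16.4·0.02 + 701.7·0.04 + 272.2·0.55 = 180.828 sabins.
V = 2395.008 m³. Target absorption A₂ = 0.161 × 2395.008 / 1.15 = 335.301 sabins.
ΔA needed = 335.301 − 180.828 = 154.473 sabins.
Net gain per m^2: Δα = 0.79 − 0.04 = 0.75.
Area = ΔA/Δα = 154.473/0.75 = 206.0 m^2.

206.0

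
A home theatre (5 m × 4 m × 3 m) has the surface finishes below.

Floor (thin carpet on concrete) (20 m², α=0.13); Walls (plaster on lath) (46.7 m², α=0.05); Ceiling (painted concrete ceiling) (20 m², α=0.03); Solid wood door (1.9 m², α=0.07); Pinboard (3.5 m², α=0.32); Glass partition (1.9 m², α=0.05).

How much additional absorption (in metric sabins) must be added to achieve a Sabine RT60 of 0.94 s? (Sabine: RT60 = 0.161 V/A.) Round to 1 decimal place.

3.4 sabins

Summing Sᵢαᵢ: 2.600 + 2.335 + 0.600 + 0.133 + 1.120 + 0.095 → A₁ = 6.883 sabins.
For T = 0.94 s, need A₂ = 0.161·V/T = 0.161·60/0.94 = 10.277 sabins.
ΔA = A₂ − A₁ = 10.277 − 6.883 = 3.4 sabins.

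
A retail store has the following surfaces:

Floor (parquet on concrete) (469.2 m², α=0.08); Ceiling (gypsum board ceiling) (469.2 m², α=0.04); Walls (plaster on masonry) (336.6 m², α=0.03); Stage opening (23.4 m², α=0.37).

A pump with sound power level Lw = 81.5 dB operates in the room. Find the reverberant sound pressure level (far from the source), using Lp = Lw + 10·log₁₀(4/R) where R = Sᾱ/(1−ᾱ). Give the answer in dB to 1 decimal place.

Σ(Sᵢαᵢ) = 469.2·0.08 + 469.2·0.04 + 336.6·0.03 + 23.4·0.37 = 75.060; total area S = 1298.4 m².
ᾱ = 0.0578, so room constant R = A/(1−ᾱ) = 79.665 m².
Lp = 81.5 + 10·log₁₀(4/79.665) = 81.5 + (-12.99) = 68.5 dB.

68.5 dB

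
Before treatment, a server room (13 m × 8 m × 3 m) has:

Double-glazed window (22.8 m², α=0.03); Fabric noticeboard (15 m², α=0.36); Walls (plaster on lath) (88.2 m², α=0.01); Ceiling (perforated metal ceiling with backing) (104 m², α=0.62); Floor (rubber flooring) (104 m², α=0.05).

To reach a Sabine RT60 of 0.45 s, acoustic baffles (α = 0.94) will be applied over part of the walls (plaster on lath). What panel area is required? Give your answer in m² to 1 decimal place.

Summing Sᵢαᵢ: 0.684 + 5.400 + 0.882 + 64.480 + 5.200 → A₁ = 76.646 sabins.
V = 312 m³. Target absorption A₂ = 0.161 × 312 / 0.45 = 111.627 sabins.
ΔA needed = 111.627 − 76.646 = 34.981 sabins.
Net gain per m²: Δα = 0.94 − 0.01 = 0.93.
Area = ΔA/Δα = 34.981/0.93 = 37.6 m².

37.6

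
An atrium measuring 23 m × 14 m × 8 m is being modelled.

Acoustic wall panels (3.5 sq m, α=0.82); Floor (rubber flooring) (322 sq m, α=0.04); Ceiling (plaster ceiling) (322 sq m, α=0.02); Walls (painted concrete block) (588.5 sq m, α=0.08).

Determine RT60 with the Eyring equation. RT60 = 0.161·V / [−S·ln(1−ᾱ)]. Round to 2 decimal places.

5.82 s

S = Σ Sᵢ = 1236.0 sq m.
Absorption A = 3.5·0.82 + 322·0.04 + 322·0.02 + 588.5·0.08 = 69.270 sabins.
ᾱ = 69.270 / 1236.0 = 0.0560.
−S·ln(1−ᾱ) = −1236.0 × ln(1 − 0.0560) = 71.230.
V = 23 × 14 × 8 = 2576 m³.
RT60 = 0.161 × 2576 / 71.230 = 5.82 s.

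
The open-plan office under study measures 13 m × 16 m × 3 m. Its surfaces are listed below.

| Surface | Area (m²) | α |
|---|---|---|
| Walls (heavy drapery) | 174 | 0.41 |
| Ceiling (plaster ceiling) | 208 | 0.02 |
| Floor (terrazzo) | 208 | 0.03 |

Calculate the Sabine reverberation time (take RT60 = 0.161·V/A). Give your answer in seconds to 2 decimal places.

1.23 s

Summing Sᵢαᵢ: 71.340 + 4.160 + 6.240 → A = 81.740 sabins.
Room volume: 624 m³.
Sabine: RT60 = 0.161 × 624 / 81.740 = 1.23 s.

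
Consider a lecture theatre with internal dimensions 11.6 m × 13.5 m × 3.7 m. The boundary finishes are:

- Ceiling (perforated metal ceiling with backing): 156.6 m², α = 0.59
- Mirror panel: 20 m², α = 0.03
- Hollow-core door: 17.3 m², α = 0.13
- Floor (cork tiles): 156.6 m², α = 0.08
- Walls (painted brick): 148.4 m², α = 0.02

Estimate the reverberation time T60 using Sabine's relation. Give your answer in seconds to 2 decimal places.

Summing Sᵢαᵢ: 92.394 + 0.600 + 2.249 + 12.528 + 2.968 → A = 110.739 sabins.
Room volume: 579.42 m³.
Sabine: RT60 = 0.161 × 579.42 / 110.739 = 0.84 s.

0.84 s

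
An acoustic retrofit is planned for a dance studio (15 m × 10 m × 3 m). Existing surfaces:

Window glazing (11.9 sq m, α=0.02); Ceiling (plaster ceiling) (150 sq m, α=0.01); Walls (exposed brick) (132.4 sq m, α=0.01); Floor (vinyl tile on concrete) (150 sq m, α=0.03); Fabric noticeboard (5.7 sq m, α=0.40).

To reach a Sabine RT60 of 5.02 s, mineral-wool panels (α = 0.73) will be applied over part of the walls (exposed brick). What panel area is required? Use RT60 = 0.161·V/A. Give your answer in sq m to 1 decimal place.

6.4

A₁ = Σ Sᵢαᵢ = 11.9·0.02 + 150·0.01 + 132.4·0.01 + 150·0.03 + 5.7·0.40 = 9.842 sabins.
V = 450 m³. Target absorption A₂ = 0.161 × 450 / 5.02 = 14.432 sabins.
ΔA needed = 14.432 − 9.842 = 4.590 sabins.
Net gain per sq m: Δα = 0.73 − 0.01 = 0.72.
Area = ΔA/Δα = 4.590/0.72 = 6.4 sq m.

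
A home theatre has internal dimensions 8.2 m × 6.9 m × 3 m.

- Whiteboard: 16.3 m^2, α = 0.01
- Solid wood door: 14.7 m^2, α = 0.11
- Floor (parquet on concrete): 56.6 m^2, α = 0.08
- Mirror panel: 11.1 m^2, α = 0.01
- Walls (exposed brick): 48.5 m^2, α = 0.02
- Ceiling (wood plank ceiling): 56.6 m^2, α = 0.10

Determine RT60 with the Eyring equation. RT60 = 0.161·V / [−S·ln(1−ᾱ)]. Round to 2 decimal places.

2.03 s

S = Σ Sᵢ = 203.8 m^2.
Σ(Sᵢαᵢ) = 16.3×0.01 + 14.7×0.11 + 56.6×0.08 + 11.1×0.01 + 48.5×0.02 + 56.6×0.10 = 13.049.
ᾱ = 13.049 / 203.8 = 0.0640.
−S·ln(1−ᾱ) = −203.8 × ln(1 − 0.0640) = 13.479.
V = 8.2 × 6.9 × 3 = 169.74 m³.
T = 0.161·V/[−S·ln(1−ᾱ)] = 0.161·169.74/13.479 = 2.03 s.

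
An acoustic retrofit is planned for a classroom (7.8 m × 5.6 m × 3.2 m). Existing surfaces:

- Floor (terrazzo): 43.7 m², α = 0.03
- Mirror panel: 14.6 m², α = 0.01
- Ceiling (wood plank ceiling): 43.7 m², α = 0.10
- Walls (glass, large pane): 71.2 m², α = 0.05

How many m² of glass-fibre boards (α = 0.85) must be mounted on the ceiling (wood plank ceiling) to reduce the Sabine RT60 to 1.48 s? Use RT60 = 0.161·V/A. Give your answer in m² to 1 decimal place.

Total absorption A₁ = 43.7×0.03 + 14.6×0.01 + 43.7×0.10 + 71.2×0.05
  = 1.311 + 0.146 + 4.370 + 3.560 = 9.387 m² sabins.
V = 139.776 m³. Target absorption A₂ = 0.161 × 139.776 / 1.48 = 15.205 sabins.
Absorption to add: 15.205 − 9.387 = 5.818 sabins.
Net gain per m²: Δα = 0.85 − 0.10 = 0.75.
Area = ΔA/Δα = 5.818/0.75 = 7.8 m².

7.8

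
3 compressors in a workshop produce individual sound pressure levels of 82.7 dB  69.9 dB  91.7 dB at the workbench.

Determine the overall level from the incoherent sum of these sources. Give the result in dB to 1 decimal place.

Converting to relative power and adding: 10^(82.7/10) + 10^(69.9/10) + 10^(91.7/10) = 1.675e+09.
Combined level = 10 log₁₀(1.675e+09) = 92.2 dB.

92.2 dB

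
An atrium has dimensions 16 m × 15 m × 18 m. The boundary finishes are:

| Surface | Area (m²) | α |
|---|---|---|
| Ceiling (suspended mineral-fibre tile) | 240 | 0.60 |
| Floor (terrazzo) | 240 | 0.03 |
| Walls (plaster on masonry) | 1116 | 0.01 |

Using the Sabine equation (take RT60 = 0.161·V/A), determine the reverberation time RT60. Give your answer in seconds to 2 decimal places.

4.28 s

Summing Sᵢαᵢ: 144.000 + 7.200 + 11.160 → A = 162.360 sabins.
Room volume: 4320 m³.
RT60 = 0.161 · V / A = 0.161 × 4320 / 162.360 = 4.28 s.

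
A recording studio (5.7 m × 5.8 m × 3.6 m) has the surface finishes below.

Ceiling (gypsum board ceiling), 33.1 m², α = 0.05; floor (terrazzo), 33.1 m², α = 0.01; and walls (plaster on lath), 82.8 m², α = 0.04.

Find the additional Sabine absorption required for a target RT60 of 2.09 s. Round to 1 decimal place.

Summing Sᵢαᵢ: 1.655 + 0.331 + 3.312 → A₁ = 5.298 sabins.
For T = 2.09 s, need A₂ = 0.161·V/T = 0.161·119.016/2.09 = 9.168 sabins.
ΔA = A₂ − A₁ = 9.168 − 5.298 = 3.9 sabins.

3.9 sabins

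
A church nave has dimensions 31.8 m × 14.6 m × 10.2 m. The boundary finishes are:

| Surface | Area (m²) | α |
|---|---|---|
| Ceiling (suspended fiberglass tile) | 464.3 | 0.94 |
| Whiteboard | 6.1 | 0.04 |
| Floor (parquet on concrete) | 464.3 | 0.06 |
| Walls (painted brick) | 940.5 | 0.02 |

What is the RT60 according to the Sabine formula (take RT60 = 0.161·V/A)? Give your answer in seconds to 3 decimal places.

Total absorption A = 464.3*0.94 + 6.1*0.04 + 464.3*0.06 + 940.5*0.02
  = 436.442 + 0.244 + 27.858 + 18.810 = 483.354 m² sabins.
Volume V = 31.8 × 14.6 × 10.2 = 4735.656 m³.
Sabine: RT60 = 0.161 × 4735.656 / 483.354 = 1.577 s.

1.577 s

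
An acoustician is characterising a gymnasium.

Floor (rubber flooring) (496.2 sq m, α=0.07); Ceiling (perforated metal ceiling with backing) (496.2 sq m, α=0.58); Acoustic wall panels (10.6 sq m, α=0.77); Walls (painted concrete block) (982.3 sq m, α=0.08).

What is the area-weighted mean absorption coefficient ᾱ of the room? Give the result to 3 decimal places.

Total surface area S = 1985.3 sq m.
Weighted sum Σ Sα = 409.276.
ᾱ = 409.276 / 1985.3 = 0.206.

0.206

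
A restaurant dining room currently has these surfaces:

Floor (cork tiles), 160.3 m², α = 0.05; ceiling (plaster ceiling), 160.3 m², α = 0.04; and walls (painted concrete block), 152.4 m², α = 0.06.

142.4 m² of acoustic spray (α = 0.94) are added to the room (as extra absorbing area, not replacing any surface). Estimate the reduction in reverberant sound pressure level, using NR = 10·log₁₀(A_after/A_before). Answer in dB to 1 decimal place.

A_before = Σ Sᵢαᵢ = 160.3×0.05 + 160.3×0.04 + 152.4×0.06 = 23.571 sabins.
Treatment contributes 142.4·0.94 = 133.856 sabins.
A_after = 23.571 + 133.856 = 157.427 sabins.
NR = 10·log₁₀(157.427/23.571) = 8.2 dB.

8.2 dB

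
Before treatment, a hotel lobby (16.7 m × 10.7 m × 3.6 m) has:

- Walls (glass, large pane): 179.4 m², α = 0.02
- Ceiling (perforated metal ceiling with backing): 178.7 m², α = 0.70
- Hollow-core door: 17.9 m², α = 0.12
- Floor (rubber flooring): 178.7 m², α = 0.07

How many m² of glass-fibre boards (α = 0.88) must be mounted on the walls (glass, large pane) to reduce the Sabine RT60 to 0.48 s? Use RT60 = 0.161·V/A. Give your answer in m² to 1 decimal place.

Summing Sᵢαᵢ: 3.588 + 125.090 + 2.148 + 12.509 → A₁ = 143.335 sabins.
Required A₂ = 0.161·643.284/0.48 = 215.768 sabins.
Absorption to add: 215.768 − 143.335 = 72.433 sabins.
Net gain per m²: Δα = 0.88 − 0.02 = 0.86.
Panel area = 72.433 / 0.86 = 84.2 m².

84.2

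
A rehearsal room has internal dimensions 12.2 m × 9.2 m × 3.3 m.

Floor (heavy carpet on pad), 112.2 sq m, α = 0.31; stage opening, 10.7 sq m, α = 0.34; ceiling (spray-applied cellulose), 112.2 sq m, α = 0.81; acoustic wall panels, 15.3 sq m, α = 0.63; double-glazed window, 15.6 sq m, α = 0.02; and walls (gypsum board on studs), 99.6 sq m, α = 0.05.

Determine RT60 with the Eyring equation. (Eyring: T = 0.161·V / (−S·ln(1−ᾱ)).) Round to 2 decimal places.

Total surface area S = 112.2 + 10.7 + 112.2 + 15.3 + 15.6 + 99.6 = 365.6 sq m.
Absorption A = 112.2·0.31 + 10.7·0.34 + 112.2·0.81 + 15.3·0.63 + 15.6·0.02 + 99.6·0.05 = 144.233 sabins.
Mean coefficient ᾱ = A/S = 0.3945.
−S·ln(1−ᾱ) = −365.6 × ln(1 − 0.3945) = 183.422.
V = 12.2 × 9.2 × 3.3 = 370.392 m³.
RT60 = 0.161 × 370.392 / 183.422 = 0.33 s.

0.33 s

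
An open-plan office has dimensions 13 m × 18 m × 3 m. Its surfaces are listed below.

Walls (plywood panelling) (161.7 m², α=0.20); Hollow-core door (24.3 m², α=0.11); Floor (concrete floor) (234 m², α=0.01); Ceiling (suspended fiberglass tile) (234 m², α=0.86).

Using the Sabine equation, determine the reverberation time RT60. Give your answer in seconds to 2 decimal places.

Summing Sᵢαᵢ: 32.340 + 2.673 + 2.340 + 201.240 → A = 238.593 sabins.
Volume V = 13 × 18 × 3 = 702 m³.
Sabine: RT60 = 0.161 × 702 / 238.593 = 0.47 s.

0.47 sec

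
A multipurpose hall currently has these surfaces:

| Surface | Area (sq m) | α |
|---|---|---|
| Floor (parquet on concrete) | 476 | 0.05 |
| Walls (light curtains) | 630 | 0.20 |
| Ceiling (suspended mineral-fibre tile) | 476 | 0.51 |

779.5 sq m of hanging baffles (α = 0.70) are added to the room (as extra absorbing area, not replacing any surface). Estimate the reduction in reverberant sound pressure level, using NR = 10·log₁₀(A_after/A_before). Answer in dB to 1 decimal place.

3.8 dB

A_before = Σ Sᵢαᵢ = 476·0.05 + 630·0.20 + 476·0.51 = 392.560 sabins.
Treatment contributes 779.5·0.70 = 545.650 sabins.
A_after = 392.560 + 545.650 = 938.210 sabins.
Reduction = 10 log₁₀(A_after/A_before) = 10 log₁₀(2.3900) = 3.8 dB.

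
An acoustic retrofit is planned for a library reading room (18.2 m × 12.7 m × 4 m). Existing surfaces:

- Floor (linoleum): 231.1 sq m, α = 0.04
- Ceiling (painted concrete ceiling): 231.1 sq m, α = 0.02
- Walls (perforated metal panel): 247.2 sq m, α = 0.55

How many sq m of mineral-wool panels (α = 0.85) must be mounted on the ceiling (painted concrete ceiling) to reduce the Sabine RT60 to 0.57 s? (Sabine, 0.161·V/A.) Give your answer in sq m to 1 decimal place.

Equivalent absorption area: A₁ = 231.1·0.04 + 231.1·0.02 + 247.2·0.55 = 149.826 sq m.
Required A₂ = 0.161·924.56/0.57 = 261.148 sabins.
ΔA needed = 261.148 − 149.826 = 111.322 sabins.
Net gain per sq m: Δα = 0.85 − 0.02 = 0.83.
Panel area = 111.322 / 0.83 = 134.1 sq m.

134.1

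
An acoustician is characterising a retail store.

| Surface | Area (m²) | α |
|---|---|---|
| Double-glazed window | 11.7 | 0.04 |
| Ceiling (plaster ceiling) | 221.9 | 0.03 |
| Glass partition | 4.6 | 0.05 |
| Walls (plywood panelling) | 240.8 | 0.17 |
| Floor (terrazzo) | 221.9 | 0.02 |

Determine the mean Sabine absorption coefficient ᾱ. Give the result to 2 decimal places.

Total surface area S = 700.9 m².
Σ(Sᵢαᵢ) = 11.7×0.04 + 221.9×0.03 + 4.6×0.05 + 240.8×0.17 + 221.9×0.02 = 52.729.
ᾱ = 52.729 / 700.9 = 0.08.

0.08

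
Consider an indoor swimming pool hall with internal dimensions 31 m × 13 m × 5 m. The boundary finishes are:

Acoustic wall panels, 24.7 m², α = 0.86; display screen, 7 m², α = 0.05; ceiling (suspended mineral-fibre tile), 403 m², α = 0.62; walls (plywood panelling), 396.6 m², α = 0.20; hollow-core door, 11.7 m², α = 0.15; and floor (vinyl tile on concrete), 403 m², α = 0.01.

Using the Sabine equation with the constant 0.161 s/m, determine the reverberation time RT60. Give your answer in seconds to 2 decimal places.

0.91 s

Total absorption A = 24.7*0.86 + 7*0.05 + 403*0.62 + 396.6*0.20 + 11.7*0.15 + 403*0.01
  = 21.242 + 0.350 + 249.860 + 79.320 + 1.755 + 4.030 = 356.557 m² sabins.
V = 31·13·5 = 2015 m³.
T = 0.161 V/A = 0.161·2015/356.557 = 0.91 s.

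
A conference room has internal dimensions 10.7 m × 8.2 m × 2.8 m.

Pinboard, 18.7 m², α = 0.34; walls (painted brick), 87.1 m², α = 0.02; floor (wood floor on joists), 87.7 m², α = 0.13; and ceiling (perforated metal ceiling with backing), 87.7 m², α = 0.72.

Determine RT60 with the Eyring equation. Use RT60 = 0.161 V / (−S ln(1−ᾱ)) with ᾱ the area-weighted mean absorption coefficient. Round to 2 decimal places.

S = Σ Sᵢ = 281.2 m².
Σ(Sᵢαᵢ) = 18.7×0.34 + 87.1×0.02 + 87.7×0.13 + 87.7×0.72 = 82.645.
ᾱ = 82.645 / 281.2 = 0.2939.
−S·ln(1−ᾱ) = −281.2 × ln(1 − 0.2939) = 97.857.
V = 10.7 × 8.2 × 2.8 = 245.672 m³.
RT60 = 0.161 × 245.672 / 97.857 = 0.40 s.

0.40 s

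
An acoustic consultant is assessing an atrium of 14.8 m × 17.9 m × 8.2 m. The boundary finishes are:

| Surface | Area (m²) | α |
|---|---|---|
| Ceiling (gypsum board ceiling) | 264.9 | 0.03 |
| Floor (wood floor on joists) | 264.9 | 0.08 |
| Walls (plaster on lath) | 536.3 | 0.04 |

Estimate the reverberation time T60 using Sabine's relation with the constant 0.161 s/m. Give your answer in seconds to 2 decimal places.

A = Σ Sᵢαᵢ = 264.9*0.03 + 264.9*0.08 + 536.3*0.04 = 50.591 sabins.
V = 14.8·17.9·8.2 = 2172.344 m³.
Sabine: RT60 = 0.161 × 2172.344 / 50.591 = 6.91 s.

6.91 sec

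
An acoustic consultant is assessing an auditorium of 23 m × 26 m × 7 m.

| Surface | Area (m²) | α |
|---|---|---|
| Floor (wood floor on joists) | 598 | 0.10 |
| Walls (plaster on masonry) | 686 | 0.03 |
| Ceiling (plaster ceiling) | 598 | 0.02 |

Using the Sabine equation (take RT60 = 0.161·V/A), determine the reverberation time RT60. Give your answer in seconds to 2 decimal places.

7.30 seconds

Summing Sᵢαᵢ: 59.800 + 20.580 + 11.960 → A = 92.340 sabins.
Room volume: 4186 m³.
Sabine: RT60 = 0.161 × 4186 / 92.340 = 7.30 s.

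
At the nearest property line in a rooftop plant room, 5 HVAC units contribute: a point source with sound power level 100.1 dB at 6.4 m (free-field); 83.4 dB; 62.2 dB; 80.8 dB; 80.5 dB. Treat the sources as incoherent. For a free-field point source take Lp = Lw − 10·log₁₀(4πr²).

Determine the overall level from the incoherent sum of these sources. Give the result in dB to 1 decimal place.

86.7 dB

Source at 6.4 m: Lp = 100.1 − 10·log₁₀(4π·6.4²) = 100.1 − 10·log₁₀(514.719) = 73.0 dB.
Converting to relative power and adding: 10^(73.0/10) + 10^(83.4/10) + 10^(62.2/10) + 10^(80.8/10) + 10^(80.5/10) = 4.728e+08.
L_total = 10·log₁₀(4.728e+08) = 86.7 dB.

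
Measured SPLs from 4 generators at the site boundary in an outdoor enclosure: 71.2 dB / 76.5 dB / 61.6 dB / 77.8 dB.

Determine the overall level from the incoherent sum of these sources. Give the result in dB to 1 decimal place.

80.8 dB

Converting to relative power and adding: 10^(71.2/10) + 10^(76.5/10) + 10^(61.6/10) + 10^(77.8/10) = 1.196e+08.
Combined level = 10 log₁₀(1.196e+08) = 80.8 dB.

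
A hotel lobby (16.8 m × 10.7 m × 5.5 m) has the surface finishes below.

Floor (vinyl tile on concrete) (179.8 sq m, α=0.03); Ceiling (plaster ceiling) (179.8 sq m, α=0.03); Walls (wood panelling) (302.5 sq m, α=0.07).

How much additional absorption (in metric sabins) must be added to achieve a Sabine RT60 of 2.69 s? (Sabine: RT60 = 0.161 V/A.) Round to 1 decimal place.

Total absorption A₁ = 179.8·0.03 + 179.8·0.03 + 302.5·0.07
  = 5.394 + 5.394 + 21.175 = 31.963 sq m sabins.
Target A₂ = 0.161·988.68/2.69 = 59.174 sabins (V = 988.68 m³).
Additional absorption ΔA = 59.174 − 31.963 = 27.2 sabins.

27.2 sabins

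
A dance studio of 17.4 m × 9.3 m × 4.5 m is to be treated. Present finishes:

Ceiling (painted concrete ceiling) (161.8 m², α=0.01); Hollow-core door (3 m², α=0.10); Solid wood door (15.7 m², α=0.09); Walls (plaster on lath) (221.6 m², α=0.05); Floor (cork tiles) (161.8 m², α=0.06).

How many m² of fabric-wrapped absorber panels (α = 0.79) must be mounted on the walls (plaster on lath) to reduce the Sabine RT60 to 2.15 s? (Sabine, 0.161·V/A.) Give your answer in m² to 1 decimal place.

41.1

Total absorption A₁ = 161.8·0.01 + 3·0.10 + 15.7·0.09 + 221.6·0.05 + 161.8·0.06
  = 1.618 + 0.300 + 1.413 + 11.080 + 9.708 = 24.119 m² sabins.
Required A₂ = 0.161·728.19/2.15 = 54.530 sabins.
Absorption to add: 54.530 − 24.119 = 30.411 sabins.
Each m² of panel replacing the walls (plaster on lath) adds (0.79 − 0.05) = 0.74 sabins.
Panel area = 30.411 / 0.74 = 41.1 m².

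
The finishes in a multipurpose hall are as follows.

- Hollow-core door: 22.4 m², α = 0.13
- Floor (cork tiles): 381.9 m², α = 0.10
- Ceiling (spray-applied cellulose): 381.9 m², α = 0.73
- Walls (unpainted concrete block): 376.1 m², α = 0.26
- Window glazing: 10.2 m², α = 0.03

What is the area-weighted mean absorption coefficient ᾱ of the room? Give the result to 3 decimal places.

S = Σ Sᵢ = 22.4 + 381.9 + 381.9 + 376.1 + 10.2 = 1172.5 m².
Σ(Sᵢαᵢ) = 22.4*0.13 + 381.9*0.10 + 381.9*0.73 + 376.1*0.26 + 10.2*0.03 = 417.981.
ᾱ = A/S = 0.356.

0.356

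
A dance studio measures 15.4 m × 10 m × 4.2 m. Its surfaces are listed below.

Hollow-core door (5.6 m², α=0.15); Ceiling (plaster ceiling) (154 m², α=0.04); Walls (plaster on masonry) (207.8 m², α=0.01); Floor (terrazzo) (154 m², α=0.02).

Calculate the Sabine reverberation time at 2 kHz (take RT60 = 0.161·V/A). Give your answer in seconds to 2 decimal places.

8.57 seconds

Equivalent absorption area: A = 5.6·0.15 + 154·0.04 + 207.8·0.01 + 154·0.02 = 12.158 m².
Volume V = 15.4 × 10 × 4.2 = 646.8 m³.
Sabine: RT60 = 0.161 × 646.8 / 12.158 = 8.57 s.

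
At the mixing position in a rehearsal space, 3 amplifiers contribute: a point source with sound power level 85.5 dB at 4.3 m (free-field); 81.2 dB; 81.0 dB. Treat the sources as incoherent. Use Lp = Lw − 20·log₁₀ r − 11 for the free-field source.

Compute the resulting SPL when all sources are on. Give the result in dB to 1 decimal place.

Source at 4.3 m: Lp = 85.5 − 20·log₁₀(4.3) − 11 = 61.8 dB.
Sum in the linear (power) domain: Σ 10^(Lᵢ/10) = 10^(61.8/10) + 10^(81.2/10) + 10^(81.0/10) = 2.592e+08.
Back to dB: 10·log₁₀ Σ = 84.1 dB.

84.1 dB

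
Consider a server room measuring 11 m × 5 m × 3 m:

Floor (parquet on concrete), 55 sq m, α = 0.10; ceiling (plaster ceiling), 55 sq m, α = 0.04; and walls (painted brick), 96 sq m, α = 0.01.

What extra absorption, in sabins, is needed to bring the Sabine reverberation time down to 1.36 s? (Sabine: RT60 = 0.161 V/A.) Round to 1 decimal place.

10.9 sabins

A₁ = Σ Sᵢαᵢ = 55×0.10 + 55×0.04 + 96×0.01 = 8.660 sabins.
V = 165 m³. Required absorption A₂ = 0.161 × 165 / 1.36 = 19.533 sabins.
Shortfall: 19.533 − 8.660 = 10.9 sabins.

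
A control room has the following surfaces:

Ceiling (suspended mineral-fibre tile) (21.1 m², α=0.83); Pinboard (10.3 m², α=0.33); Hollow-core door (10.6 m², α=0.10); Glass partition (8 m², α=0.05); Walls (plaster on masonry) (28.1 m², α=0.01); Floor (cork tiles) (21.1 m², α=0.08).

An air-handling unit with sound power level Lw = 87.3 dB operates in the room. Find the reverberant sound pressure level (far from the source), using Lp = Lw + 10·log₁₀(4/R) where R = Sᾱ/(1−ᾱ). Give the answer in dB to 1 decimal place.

78.2 dB

Σ(Sᵢαᵢ) = 21.1×0.83 + 10.3×0.33 + 10.6×0.10 + 8×0.05 + 28.1×0.01 + 21.1×0.08 = 24.341; total area S = 99.2 m².
ᾱ = 24.341/99.2 = 0.2454; R = Sᾱ/(1−ᾱ) = 24.341/(1−0.2454) = 32.257 m².
Lp = 87.3 + 10·log₁₀(4/32.257) = 87.3 + (-9.07) = 78.2 dB.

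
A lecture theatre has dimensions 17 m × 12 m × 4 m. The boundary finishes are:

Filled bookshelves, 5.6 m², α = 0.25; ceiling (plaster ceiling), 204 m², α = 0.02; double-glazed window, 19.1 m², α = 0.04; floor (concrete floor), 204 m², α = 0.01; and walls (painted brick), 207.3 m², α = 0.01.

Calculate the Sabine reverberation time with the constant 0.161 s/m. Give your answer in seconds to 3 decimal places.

Equivalent absorption area: A = 5.6×0.25 + 204×0.02 + 19.1×0.04 + 204×0.01 + 207.3×0.01 = 10.357 m².
Volume V = 17 × 12 × 4 = 816 m³.
RT60 = 0.161 · V / A = 0.161 × 816 / 10.357 = 12.685 s.

12.685 s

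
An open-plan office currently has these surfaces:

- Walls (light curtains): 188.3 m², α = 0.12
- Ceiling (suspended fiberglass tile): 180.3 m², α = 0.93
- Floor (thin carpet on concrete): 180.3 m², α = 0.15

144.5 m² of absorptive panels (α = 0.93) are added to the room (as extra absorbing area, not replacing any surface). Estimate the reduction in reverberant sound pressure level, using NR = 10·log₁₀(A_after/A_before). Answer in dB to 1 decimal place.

2.1 dB

Total absorption A_before = 188.3×0.12 + 180.3×0.93 + 180.3×0.15
  = 22.596 + 167.679 + 27.045 = 217.320 m² sabins.
Added absorption = 144.5 × 0.93 = 134.385 sabins.
A_after = 217.320 + 134.385 = 351.705 sabins.
NR = 10·log₁₀(351.705/217.320) = 2.1 dB.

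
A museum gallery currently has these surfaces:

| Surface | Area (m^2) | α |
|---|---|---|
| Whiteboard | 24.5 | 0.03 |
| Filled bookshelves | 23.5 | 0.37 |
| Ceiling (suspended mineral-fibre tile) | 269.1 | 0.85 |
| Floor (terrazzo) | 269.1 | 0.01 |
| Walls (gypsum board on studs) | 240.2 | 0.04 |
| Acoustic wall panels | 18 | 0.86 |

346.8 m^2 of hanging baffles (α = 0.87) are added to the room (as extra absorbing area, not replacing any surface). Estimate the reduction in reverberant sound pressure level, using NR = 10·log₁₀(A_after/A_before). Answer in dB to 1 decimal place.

3.3 dB

Equivalent absorption area: A_before = 24.5×0.03 + 23.5×0.37 + 269.1×0.85 + 269.1×0.01 + 240.2×0.04 + 18×0.86 = 265.944 m^2.
Added absorption = 346.8 × 0.87 = 301.716 sabins.
New total A_after = 567.660 sabins.
NR = 10·log₁₀(567.660/265.944) = 3.3 dB.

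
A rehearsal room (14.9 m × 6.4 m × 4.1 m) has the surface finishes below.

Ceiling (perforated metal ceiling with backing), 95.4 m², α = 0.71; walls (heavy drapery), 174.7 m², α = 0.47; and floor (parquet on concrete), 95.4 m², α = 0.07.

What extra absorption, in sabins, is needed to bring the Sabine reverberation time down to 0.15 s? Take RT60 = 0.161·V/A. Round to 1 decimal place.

263.1 sabins

Equivalent absorption area: A₁ = 95.4·0.71 + 174.7·0.47 + 95.4·0.07 = 156.521 m².
Target A₂ = 0.161·390.976/0.15 = 419.648 sabins (V = 390.976 m³).
Additional absorption ΔA = 419.648 − 156.521 = 263.1 sabins.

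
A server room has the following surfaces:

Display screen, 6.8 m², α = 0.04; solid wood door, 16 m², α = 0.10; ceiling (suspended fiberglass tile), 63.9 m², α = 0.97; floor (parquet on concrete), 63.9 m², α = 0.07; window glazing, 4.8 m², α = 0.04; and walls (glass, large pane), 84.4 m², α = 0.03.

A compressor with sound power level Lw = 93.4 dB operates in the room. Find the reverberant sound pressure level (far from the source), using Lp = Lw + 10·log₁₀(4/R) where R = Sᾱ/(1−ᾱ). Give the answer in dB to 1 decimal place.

A = 71.052 sabins; S = 239.8 m².
ᾱ = 71.052/239.8 = 0.2963; R = Sᾱ/(1−ᾱ) = 71.052/(1−0.2963) = 100.969 m².
Lp = 93.4 + 10·log₁₀(4/100.969) = 93.4 + (-14.02) = 79.4 dB.

79.4 dB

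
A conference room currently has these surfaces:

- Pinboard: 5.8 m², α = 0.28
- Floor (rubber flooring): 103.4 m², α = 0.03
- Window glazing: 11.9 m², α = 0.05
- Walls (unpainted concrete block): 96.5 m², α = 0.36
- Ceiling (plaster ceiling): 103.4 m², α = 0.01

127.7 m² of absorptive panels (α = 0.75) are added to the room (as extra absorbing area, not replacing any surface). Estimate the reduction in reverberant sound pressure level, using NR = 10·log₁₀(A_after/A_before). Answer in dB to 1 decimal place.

Equivalent absorption area: A_before = 5.8×0.28 + 103.4×0.03 + 11.9×0.05 + 96.5×0.36 + 103.4×0.01 = 41.095 m².
Treatment contributes 127.7·0.75 = 95.775 sabins.
New total A_after = 136.870 sabins.
NR = 10·log₁₀(136.870/41.095) = 5.2 dB.

5.2 dB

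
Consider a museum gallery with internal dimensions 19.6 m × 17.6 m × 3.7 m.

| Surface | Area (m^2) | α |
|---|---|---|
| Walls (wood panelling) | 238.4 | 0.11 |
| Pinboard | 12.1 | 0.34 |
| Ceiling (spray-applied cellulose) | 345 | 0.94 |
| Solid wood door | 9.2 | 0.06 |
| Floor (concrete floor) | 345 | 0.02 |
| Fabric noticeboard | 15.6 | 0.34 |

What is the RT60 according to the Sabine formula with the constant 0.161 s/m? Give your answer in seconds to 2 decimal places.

0.56 seconds

A = Σ Sᵢαᵢ = 238.4*0.11 + 12.1*0.34 + 345*0.94 + 9.2*0.06 + 345*0.02 + 15.6*0.34 = 367.394 sabins.
Room volume: 1276.352 m³.
Sabine: RT60 = 0.161 × 1276.352 / 367.394 = 0.56 s.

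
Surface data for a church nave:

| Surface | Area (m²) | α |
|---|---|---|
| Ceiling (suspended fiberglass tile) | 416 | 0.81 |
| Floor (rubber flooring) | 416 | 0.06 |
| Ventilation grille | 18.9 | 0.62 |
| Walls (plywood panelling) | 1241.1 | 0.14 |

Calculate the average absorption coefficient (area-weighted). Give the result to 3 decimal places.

Total surface area S = 2092.0 m².
A = 416*0.81 + 416*0.06 + 18.9*0.62 + 1241.1*0.14 = 547.392 sabins.
ᾱ = 547.392 / 2092.0 = 0.262.

0.262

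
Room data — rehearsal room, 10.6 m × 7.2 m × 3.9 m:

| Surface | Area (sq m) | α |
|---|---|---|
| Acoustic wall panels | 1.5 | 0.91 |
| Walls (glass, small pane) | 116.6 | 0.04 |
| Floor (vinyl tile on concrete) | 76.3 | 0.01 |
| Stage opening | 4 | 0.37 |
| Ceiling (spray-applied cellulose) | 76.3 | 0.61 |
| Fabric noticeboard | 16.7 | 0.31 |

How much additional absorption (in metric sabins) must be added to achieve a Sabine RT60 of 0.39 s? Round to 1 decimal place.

Equivalent absorption area: A₁ = 1.5×0.91 + 116.6×0.04 + 76.3×0.01 + 4×0.37 + 76.3×0.61 + 16.7×0.31 = 59.992 sq m.
For T = 0.39 s, need A₂ = 0.161·V/T = 0.161·297.648/0.39 = 122.875 sabins.
Shortfall: 122.875 − 59.992 = 62.9 sabins.

62.9 sabins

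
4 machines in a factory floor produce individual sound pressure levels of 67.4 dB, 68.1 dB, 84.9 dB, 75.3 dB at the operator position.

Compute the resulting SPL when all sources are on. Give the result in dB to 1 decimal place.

85.5 dB

Converting to relative power and adding: 10^(67.4/10) + 10^(68.1/10) + 10^(84.9/10) + 10^(75.3/10) = 3.549e+08.
Back to dB: 10·log₁₀ Σ = 85.5 dB.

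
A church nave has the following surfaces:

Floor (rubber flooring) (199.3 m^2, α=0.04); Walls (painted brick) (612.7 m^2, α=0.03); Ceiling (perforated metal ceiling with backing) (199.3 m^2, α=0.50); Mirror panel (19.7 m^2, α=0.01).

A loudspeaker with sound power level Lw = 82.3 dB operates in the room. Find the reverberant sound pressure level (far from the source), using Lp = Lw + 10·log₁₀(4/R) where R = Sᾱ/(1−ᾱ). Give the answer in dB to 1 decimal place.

66.7 dB

A = 126.200 sabins; S = 1031.0 m^2.
ᾱ = 126.200/1031.0 = 0.1224; R = Sᾱ/(1−ᾱ) = 126.200/(1−0.1224) = 143.801 m^2.
Lp = 82.3 + 10·log₁₀(4/143.801) = 82.3 + (-15.56) = 66.7 dB.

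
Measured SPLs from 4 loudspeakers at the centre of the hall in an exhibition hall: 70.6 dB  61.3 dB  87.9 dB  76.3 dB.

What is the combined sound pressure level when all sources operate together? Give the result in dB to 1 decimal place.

Converting to relative power and adding: 10^(70.6/10) + 10^(61.3/10) + 10^(87.9/10) + 10^(76.3/10) = 6.721e+08.
Back to dB: 10·log₁₀ Σ = 88.3 dB.

88.3 dB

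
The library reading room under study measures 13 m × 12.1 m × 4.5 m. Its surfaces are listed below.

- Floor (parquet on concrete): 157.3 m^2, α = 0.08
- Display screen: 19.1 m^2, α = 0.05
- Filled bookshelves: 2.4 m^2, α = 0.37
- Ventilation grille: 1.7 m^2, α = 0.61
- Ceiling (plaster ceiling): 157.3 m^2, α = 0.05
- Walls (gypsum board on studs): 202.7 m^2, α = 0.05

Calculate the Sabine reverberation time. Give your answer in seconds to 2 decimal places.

A = Σ Sᵢαᵢ = 157.3*0.08 + 19.1*0.05 + 2.4*0.37 + 1.7*0.61 + 157.3*0.05 + 202.7*0.05 = 33.464 sabins.
V = 13·12.1·4.5 = 707.85 m³.
RT60 = 0.161 · V / A = 0.161 × 707.85 / 33.464 = 3.41 s.

3.41 seconds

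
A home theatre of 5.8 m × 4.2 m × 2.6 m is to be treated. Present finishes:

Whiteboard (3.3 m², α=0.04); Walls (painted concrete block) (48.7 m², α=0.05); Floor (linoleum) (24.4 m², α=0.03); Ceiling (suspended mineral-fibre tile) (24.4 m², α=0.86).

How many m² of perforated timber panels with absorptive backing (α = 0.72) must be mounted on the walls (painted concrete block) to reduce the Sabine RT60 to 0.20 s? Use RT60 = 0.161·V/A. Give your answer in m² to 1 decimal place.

39.9

Summing Sᵢαᵢ: 0.132 + 2.435 + 0.732 + 20.984 → A₁ = 24.283 sabins.
V = 63.336 m³. Target absorption A₂ = 0.161 × 63.336 / 0.20 = 50.985 sabins.
ΔA needed = 50.985 − 24.283 = 26.702 sabins.
Net gain per m²: Δα = 0.72 − 0.05 = 0.67.
Area = ΔA/Δα = 26.702/0.67 = 39.9 m².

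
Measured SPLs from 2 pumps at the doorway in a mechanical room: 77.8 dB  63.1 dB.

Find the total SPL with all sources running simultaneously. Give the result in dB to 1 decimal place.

Σ 10^(Lᵢ/10) = 6.23e+07.
L_total = 10·log₁₀(6.23e+07) = 77.9 dB.

77.9 dB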